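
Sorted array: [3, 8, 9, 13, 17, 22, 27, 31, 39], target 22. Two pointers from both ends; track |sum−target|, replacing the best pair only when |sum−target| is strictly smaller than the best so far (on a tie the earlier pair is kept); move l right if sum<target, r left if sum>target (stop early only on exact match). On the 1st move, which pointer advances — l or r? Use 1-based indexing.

r

l=1 r=9: 3+39=42 d=20 *, r--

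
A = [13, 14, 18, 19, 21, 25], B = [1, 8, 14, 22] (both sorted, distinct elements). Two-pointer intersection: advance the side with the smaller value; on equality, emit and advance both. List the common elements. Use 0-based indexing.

i=0 j=0: 13>1, j++
i=0 j=1: 13>8, j++
i=0 j=2: 13<14, i++
i=1 j=2: 14==14 emit, i++,j++
i=2 j=3: 18<22, i++
i=3 j=3: 19<22, i++
i=4 j=3: 21<22, i++
i=5 j=3: 25>22, j++

intersection = [14]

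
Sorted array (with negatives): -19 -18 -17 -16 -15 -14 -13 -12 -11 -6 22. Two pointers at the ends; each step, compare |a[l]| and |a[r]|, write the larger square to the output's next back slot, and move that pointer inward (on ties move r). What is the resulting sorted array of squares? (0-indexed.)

[36, 121, 144, 169, 196, 225, 256, 289, 324, 361, 484]

[0,10] |-19|<=|22| out[10]=484 → r--
[0,9] |-19|>|-6| out[9]=361 → l++
[1,9] |-18|>|-6| out[8]=324 → l++
[2,9] |-17|>|-6| out[7]=289 → l++
[3,9] |-16|>|-6| out[6]=256 → l++
[4,9] |-15|>|-6| out[5]=225 → l++
[5,9] |-14|>|-6| out[4]=196 → l++
[6,9] |-13|>|-6| out[3]=169 → l++
[7,9] |-12|>|-6| out[2]=144 → l++
[8,9] |-11|>|-6| out[1]=121 → l++
[9,9] |-6|<=|-6| out[0]=36 → r--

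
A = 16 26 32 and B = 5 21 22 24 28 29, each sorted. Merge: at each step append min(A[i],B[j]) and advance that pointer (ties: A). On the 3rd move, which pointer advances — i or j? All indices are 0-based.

j

[i=0,j=0] A[i]=16>B[j]=5 take 5 → j++
[i=0,j=1] A[i]=16<=B[j]=21 take 16 → i++
[i=1,j=1] A[i]=26>B[j]=21 take 21 → j++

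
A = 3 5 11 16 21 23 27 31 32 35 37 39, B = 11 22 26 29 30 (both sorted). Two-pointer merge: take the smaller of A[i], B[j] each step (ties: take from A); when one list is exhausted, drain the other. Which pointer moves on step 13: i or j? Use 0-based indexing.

i

[i=0,j=0] A[i]=3<=B[j]=11 take 3 → i++
[i=1,j=0] A[i]=5<=B[j]=11 take 5 → i++
[i=2,j=0] A[i]=11<=B[j]=11 take 11 → i++
[i=3,j=0] A[i]=16>B[j]=11 take 11 → j++
[i=3,j=1] A[i]=16<=B[j]=22 take 16 → i++
[i=4,j=1] A[i]=21<=B[j]=22 take 21 → i++
[i=5,j=1] A[i]=23>B[j]=22 take 22 → j++
[i=5,j=2] A[i]=23<=B[j]=26 take 23 → i++
[i=6,j=2] A[i]=27>B[j]=26 take 26 → j++
[i=6,j=3] A[i]=27<=B[j]=29 take 27 → i++
[i=7,j=3] A[i]=31>B[j]=29 take 29 → j++
[i=7,j=4] A[i]=31>B[j]=30 take 30 → j++
[i=7,j=5] B done, take A[i]=31 → i++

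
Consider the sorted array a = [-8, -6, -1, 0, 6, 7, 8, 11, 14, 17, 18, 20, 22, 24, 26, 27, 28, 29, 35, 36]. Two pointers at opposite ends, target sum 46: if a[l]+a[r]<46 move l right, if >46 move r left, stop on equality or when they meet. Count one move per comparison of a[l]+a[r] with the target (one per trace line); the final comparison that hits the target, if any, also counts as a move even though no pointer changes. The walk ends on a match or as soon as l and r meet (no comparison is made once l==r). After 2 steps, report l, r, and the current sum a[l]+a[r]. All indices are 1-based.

[1,20] -8+36=28 <46 → l++
[2,20] -6+36=30 <46 → l++

l=3, r=20, sum=35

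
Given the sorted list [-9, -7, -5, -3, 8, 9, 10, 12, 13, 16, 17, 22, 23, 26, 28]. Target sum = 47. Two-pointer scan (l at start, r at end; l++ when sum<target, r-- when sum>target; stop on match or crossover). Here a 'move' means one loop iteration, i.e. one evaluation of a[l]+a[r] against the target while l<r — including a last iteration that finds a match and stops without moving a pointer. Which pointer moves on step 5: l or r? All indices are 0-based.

l=0 r=14: -9+28=19 <47, l++
l=1 r=14: -7+28=21 <47, l++
l=2 r=14: -5+28=23 <47, l++
l=3 r=14: -3+28=25 <47, l++
l=4 r=14: 8+28=36 <47, l++

l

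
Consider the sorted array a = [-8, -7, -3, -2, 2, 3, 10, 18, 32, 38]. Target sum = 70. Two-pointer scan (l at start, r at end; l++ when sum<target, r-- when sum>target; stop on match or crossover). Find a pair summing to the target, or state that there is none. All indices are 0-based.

[0,9] -8+38=30 <70 → l++
[1,9] -7+38=31 <70 → l++
[2,9] -3+38=35 <70 → l++
[3,9] -2+38=36 <70 → l++
[4,9] 2+38=40 <70 → l++
[5,9] 3+38=41 <70 → l++
[6,9] 10+38=48 <70 → l++
[7,9] 18+38=56 <70 → l++
[8,9] 32+38=70 → found

(32, 38)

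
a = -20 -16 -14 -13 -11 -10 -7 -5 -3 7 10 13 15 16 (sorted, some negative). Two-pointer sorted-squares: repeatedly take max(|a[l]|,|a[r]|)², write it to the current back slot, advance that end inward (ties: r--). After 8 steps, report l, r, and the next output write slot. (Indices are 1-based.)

l=6, r=11, next write slot=6

l=1 r=14: |-20|>|16| out[14]=400, l++
l=2 r=14: |-16|<=|16| out[13]=256, r--
l=2 r=13: |-16|>|15| out[12]=256, l++
l=3 r=13: |-14|<=|15| out[11]=225, r--
l=3 r=12: |-14|>|13| out[10]=196, l++
l=4 r=12: |-13|<=|13| out[9]=169, r--
l=4 r=11: |-13|>|10| out[8]=169, l++
l=5 r=11: |-11|>|10| out[7]=121, l++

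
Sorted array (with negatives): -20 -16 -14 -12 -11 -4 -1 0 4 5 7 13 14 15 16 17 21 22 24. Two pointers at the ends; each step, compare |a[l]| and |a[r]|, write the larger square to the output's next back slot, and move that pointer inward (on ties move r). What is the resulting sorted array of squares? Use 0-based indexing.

[0, 1, 16, 16, 25, 49, 121, 144, 169, 196, 196, 225, 256, 256, 289, 400, 441, 484, 576]

[0,18] |-20|<=|24| out[18]=576 → r--
[0,17] |-20|<=|22| out[17]=484 → r--
[0,16] |-20|<=|21| out[16]=441 → r--
[0,15] |-20|>|17| out[15]=400 → l++
[1,15] |-16|<=|17| out[14]=289 → r--
[1,14] |-16|<=|16| out[13]=256 → r--
[1,13] |-16|>|15| out[12]=256 → l++
[2,13] |-14|<=|15| out[11]=225 → r--
[2,12] |-14|<=|14| out[10]=196 → r--
[2,11] |-14|>|13| out[9]=196 → l++
[3,11] |-12|<=|13| out[8]=169 → r--
[3,10] |-12|>|7| out[7]=144 → l++
[4,10] |-11|>|7| out[6]=121 → l++
[5,10] |-4|<=|7| out[5]=49 → r--
[5,9] |-4|<=|5| out[4]=25 → r--
[5,8] |-4|<=|4| out[3]=16 → r--
[5,7] |-4|>|0| out[2]=16 → l++
[6,7] |-1|>|0| out[1]=1 → l++
[7,7] |0|<=|0| out[0]=0 → r--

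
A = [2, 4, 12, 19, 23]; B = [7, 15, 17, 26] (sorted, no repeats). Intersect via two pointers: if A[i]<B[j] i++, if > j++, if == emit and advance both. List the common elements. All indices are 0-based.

intersection = []

i=0 j=0: 2<7, i++
i=1 j=0: 4<7, i++
i=2 j=0: 12>7, j++
i=2 j=1: 12<15, i++
i=3 j=1: 19>15, j++
i=3 j=2: 19>17, j++
i=3 j=3: 19<26, i++
i=4 j=3: 23<26, i++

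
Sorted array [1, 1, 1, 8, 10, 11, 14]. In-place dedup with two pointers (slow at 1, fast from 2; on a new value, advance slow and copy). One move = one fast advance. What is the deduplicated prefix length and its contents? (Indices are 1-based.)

length 5; prefix = [1, 8, 10, 11, 14]

(s=1,f=2) a[fast]=1=a[slow] dup → fast++
(s=1,f=3) a[fast]=1=a[slow] dup → fast++
(s=1,f=4) a[fast]=8≠a[slow]=1 write a[2]=8 → slow++,fast++
(s=2,f=5) a[fast]=10≠a[slow]=8 write a[3]=10 → slow++,fast++
(s=3,f=6) a[fast]=11≠a[slow]=10 write a[4]=11 → slow++,fast++
(s=4,f=7) a[fast]=14≠a[slow]=11 write a[5]=14 → slow++,fast++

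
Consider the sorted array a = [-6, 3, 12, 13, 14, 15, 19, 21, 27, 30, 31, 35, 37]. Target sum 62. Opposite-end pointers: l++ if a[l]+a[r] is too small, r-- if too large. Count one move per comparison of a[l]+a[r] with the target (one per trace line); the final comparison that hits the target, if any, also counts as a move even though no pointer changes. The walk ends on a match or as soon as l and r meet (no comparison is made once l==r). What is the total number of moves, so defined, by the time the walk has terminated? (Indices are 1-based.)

10 moves

[1,13] -6+37=31 <62 → l++
[2,13] 3+37=40 <62 → l++
[3,13] 12+37=49 <62 → l++
[4,13] 13+37=50 <62 → l++
[5,13] 14+37=51 <62 → l++
[6,13] 15+37=52 <62 → l++
[7,13] 19+37=56 <62 → l++
[8,13] 21+37=58 <62 → l++
[9,13] 27+37=64 >62 → r--
[9,12] 27+35=62 → found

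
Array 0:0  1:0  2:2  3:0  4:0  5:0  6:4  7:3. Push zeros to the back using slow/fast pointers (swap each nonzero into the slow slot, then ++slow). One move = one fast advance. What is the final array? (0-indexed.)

[2, 4, 3, 0, 0, 0, 0, 0]

slow=0 fast=0: a[fast]=0, fast++
slow=0 fast=1: a[fast]=0, fast++
slow=0 fast=2: a[fast]=2≠0 swap→a[0]=2, slow++,fast++
slow=1 fast=3: a[fast]=0, fast++
slow=1 fast=4: a[fast]=0, fast++
slow=1 fast=5: a[fast]=0, fast++
slow=1 fast=6: a[fast]=4≠0 swap→a[1]=4, slow++,fast++
slow=2 fast=7: a[fast]=3≠0 swap→a[2]=3, slow++,fast++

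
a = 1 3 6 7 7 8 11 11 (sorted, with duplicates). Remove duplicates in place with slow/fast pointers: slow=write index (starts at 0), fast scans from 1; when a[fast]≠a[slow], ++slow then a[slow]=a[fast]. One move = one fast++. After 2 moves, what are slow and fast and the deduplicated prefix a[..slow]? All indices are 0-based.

(s=0,f=1) a[fast]=3≠a[slow]=1 write a[1]=3 → slow++,fast++
(s=1,f=2) a[fast]=6≠a[slow]=3 write a[2]=6 → slow++,fast++

slow=2, fast=3, prefix=[1, 3, 6]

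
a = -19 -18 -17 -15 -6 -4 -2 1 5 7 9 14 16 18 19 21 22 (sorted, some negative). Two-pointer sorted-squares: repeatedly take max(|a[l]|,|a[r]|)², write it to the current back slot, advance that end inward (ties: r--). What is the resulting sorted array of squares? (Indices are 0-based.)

l=0 r=16: |-19|<=|22| out[16]=484, r--
l=0 r=15: |-19|<=|21| out[15]=441, r--
l=0 r=14: |-19|<=|19| out[14]=361, r--
l=0 r=13: |-19|>|18| out[13]=361, l++
l=1 r=13: |-18|<=|18| out[12]=324, r--
l=1 r=12: |-18|>|16| out[11]=324, l++
l=2 r=12: |-17|>|16| out[10]=289, l++
l=3 r=12: |-15|<=|16| out[9]=256, r--
l=3 r=11: |-15|>|14| out[8]=225, l++
l=4 r=11: |-6|<=|14| out[7]=196, r--
l=4 r=10: |-6|<=|9| out[6]=81, r--
l=4 r=9: |-6|<=|7| out[5]=49, r--
l=4 r=8: |-6|>|5| out[4]=36, l++
l=5 r=8: |-4|<=|5| out[3]=25, r--
l=5 r=7: |-4|>|1| out[2]=16, l++
l=6 r=7: |-2|>|1| out[1]=4, l++
l=7 r=7: |1|<=|1| out[0]=1, r--

[1, 4, 16, 25, 36, 49, 81, 196, 225, 256, 289, 324, 324, 361, 361, 441, 484]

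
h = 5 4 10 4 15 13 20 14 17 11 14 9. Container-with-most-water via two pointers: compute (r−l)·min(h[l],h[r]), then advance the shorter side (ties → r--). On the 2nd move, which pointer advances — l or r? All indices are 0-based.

l

[0,11] min(5,9)*11=55 best=55 * → l++
[1,11] min(4,9)*10=40 best=55 → l++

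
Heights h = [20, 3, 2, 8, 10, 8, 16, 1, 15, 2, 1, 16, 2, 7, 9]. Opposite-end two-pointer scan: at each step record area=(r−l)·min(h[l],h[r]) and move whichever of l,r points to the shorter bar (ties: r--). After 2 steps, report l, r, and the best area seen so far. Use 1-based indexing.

[1,15] min(20,9)*14=126 best=126 * → r--
[1,14] min(20,7)*13=91 best=126 → r--

l=1, r=13, best area=126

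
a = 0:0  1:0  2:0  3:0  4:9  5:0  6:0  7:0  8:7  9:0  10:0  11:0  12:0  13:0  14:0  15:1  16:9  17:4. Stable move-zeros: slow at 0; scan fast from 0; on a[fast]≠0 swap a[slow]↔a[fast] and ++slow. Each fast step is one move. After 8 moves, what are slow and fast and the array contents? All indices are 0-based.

(s=0,f=0) a[fast]=0 → fast++
(s=0,f=1) a[fast]=0 → fast++
(s=0,f=2) a[fast]=0 → fast++
(s=0,f=3) a[fast]=0 → fast++
(s=0,f=4) a[fast]=9≠0 swap→a[0]=9 → slow++,fast++
(s=1,f=5) a[fast]=0 → fast++
(s=1,f=6) a[fast]=0 → fast++
(s=1,f=7) a[fast]=0 → fast++

slow=1, fast=8, a=[9, 0, 0, 0, 0, 0, 0, 0, 7, 0, 0, 0, 0, 0, 0, 1, 9, 4]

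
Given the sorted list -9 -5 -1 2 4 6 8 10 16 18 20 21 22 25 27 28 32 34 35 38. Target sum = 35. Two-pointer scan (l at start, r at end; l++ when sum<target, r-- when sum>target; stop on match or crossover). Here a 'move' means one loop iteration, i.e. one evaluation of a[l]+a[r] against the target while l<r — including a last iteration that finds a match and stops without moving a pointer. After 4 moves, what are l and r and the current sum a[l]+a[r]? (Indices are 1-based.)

l=4, r=19, sum=37

l=1 r=20: -9+38=29 <35, l++
l=2 r=20: -5+38=33 <35, l++
l=3 r=20: -1+38=37 >35, r--
l=3 r=19: -1+35=34 <35, l++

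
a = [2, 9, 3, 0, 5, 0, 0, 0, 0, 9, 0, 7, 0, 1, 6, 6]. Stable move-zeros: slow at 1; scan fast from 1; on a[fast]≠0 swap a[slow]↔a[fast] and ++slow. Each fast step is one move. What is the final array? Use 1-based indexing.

[2, 9, 3, 5, 9, 7, 1, 6, 6, 0, 0, 0, 0, 0, 0, 0]

(s=1,f=1) a[fast]=2≠0 swap→a[1]=2 → slow++,fast++
(s=2,f=2) a[fast]=9≠0 swap→a[2]=9 → slow++,fast++
(s=3,f=3) a[fast]=3≠0 swap→a[3]=3 → slow++,fast++
(s=4,f=4) a[fast]=0 → fast++
(s=4,f=5) a[fast]=5≠0 swap→a[4]=5 → slow++,fast++
(s=5,f=6) a[fast]=0 → fast++
(s=5,f=7) a[fast]=0 → fast++
(s=5,f=8) a[fast]=0 → fast++
(s=5,f=9) a[fast]=0 → fast++
(s=5,f=10) a[fast]=9≠0 swap→a[5]=9 → slow++,fast++
(s=6,f=11) a[fast]=0 → fast++
(s=6,f=12) a[fast]=7≠0 swap→a[6]=7 → slow++,fast++
(s=7,f=13) a[fast]=0 → fast++
(s=7,f=14) a[fast]=1≠0 swap→a[7]=1 → slow++,fast++
(s=8,f=15) a[fast]=6≠0 swap→a[8]=6 → slow++,fast++
(s=9,f=16) a[fast]=6≠0 swap→a[9]=6 → slow++,fast++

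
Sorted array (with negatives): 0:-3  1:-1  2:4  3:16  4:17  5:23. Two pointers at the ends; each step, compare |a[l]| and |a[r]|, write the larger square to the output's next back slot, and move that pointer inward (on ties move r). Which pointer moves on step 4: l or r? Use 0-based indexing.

r

[0,5] |-3|<=|23| out[5]=529 → r--
[0,4] |-3|<=|17| out[4]=289 → r--
[0,3] |-3|<=|16| out[3]=256 → r--
[0,2] |-3|<=|4| out[2]=16 → r--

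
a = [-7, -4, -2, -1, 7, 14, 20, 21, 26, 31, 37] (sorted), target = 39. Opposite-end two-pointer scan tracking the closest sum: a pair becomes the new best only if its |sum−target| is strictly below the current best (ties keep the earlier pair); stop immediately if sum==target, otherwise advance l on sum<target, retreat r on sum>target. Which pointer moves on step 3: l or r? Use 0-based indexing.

l=0 r=10: -7+37=30 d=9 *, l++
l=1 r=10: -4+37=33 d=6 *, l++
l=2 r=10: -2+37=35 d=4 *, l++

l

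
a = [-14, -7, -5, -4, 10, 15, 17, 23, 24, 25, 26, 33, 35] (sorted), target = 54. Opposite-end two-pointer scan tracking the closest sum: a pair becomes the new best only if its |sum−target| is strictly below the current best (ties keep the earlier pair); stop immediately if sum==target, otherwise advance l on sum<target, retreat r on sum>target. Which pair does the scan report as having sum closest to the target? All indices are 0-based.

l=0 r=12: -14+35=21 d=33 *, l++
l=1 r=12: -7+35=28 d=26 *, l++
l=2 r=12: -5+35=30 d=24 *, l++
l=3 r=12: -4+35=31 d=23 *, l++
l=4 r=12: 10+35=45 d=9 *, l++
l=5 r=12: 15+35=50 d=4 *, l++
l=6 r=12: 17+35=52 d=2 *, l++
l=7 r=12: 23+35=58 d=4, r--
l=7 r=11: 23+33=56 d=2, r--
l=7 r=10: 23+26=49 d=5, l++
l=8 r=10: 24+26=50 d=4, l++
l=9 r=10: 25+26=51 d=3, l++

pair (17, 35) with sum 52 (|Δ|=2)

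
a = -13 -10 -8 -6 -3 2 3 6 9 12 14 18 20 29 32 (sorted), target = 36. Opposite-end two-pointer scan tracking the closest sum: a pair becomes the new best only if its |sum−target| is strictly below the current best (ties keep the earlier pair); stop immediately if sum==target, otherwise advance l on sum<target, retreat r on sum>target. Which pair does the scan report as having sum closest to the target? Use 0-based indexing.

l=0 r=14: -13+32=19 d=17 *, l++
l=1 r=14: -10+32=22 d=14 *, l++
l=2 r=14: -8+32=24 d=12 *, l++
l=3 r=14: -6+32=26 d=10 *, l++
l=4 r=14: -3+32=29 d=7 *, l++
l=5 r=14: 2+32=34 d=2 *, l++
l=6 r=14: 3+32=35 d=1 *, l++
l=7 r=14: 6+32=38 d=2, r--
l=7 r=13: 6+29=35 d=1, l++
l=8 r=13: 9+29=38 d=2, r--
l=8 r=12: 9+20=29 d=7, l++
l=9 r=12: 12+20=32 d=4, l++
l=10 r=12: 14+20=34 d=2, l++
l=11 r=12: 18+20=38 d=2, r--

pair (3, 32) with sum 35 (|Δ|=1)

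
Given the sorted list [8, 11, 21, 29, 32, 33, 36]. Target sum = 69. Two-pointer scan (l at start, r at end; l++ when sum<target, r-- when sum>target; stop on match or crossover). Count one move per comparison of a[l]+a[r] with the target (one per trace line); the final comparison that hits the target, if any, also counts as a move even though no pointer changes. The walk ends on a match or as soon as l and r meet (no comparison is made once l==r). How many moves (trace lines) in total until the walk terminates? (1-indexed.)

6 moves

l=1 r=7: 8+36=44 <69, l++
l=2 r=7: 11+36=47 <69, l++
l=3 r=7: 21+36=57 <69, l++
l=4 r=7: 29+36=65 <69, l++
l=5 r=7: 32+36=68 <69, l++
l=6 r=7: 33+36=69, found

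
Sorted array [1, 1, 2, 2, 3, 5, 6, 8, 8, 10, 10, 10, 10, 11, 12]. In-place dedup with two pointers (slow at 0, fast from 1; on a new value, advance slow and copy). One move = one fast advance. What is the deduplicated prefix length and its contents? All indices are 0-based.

length 9; prefix = [1, 2, 3, 5, 6, 8, 10, 11, 12]

(s=0,f=1) a[fast]=1=a[slow] dup → fast++
(s=0,f=2) a[fast]=2≠a[slow]=1 write a[1]=2 → slow++,fast++
(s=1,f=3) a[fast]=2=a[slow] dup → fast++
(s=1,f=4) a[fast]=3≠a[slow]=2 write a[2]=3 → slow++,fast++
(s=2,f=5) a[fast]=5≠a[slow]=3 write a[3]=5 → slow++,fast++
(s=3,f=6) a[fast]=6≠a[slow]=5 write a[4]=6 → slow++,fast++
(s=4,f=7) a[fast]=8≠a[slow]=6 write a[5]=8 → slow++,fast++
(s=5,f=8) a[fast]=8=a[slow] dup → fast++
(s=5,f=9) a[fast]=10≠a[slow]=8 write a[6]=10 → slow++,fast++
(s=6,f=10) a[fast]=10=a[slow] dup → fast++
(s=6,f=11) a[fast]=10=a[slow] dup → fast++
(s=6,f=12) a[fast]=10=a[slow] dup → fast++
(s=6,f=13) a[fast]=11≠a[slow]=10 write a[7]=11 → slow++,fast++
(s=7,f=14) a[fast]=12≠a[slow]=11 write a[8]=12 → slow++,fast++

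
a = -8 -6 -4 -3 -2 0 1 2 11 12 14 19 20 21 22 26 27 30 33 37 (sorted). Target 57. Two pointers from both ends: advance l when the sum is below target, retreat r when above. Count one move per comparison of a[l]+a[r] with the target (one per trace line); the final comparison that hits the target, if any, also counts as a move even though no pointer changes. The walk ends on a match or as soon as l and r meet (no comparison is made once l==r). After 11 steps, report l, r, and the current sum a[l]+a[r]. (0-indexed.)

l=0 r=19: -8+37=29 <57, l++
l=1 r=19: -6+37=31 <57, l++
l=2 r=19: -4+37=33 <57, l++
l=3 r=19: -3+37=34 <57, l++
l=4 r=19: -2+37=35 <57, l++
l=5 r=19: 0+37=37 <57, l++
l=6 r=19: 1+37=38 <57, l++
l=7 r=19: 2+37=39 <57, l++
l=8 r=19: 11+37=48 <57, l++
l=9 r=19: 12+37=49 <57, l++
l=10 r=19: 14+37=51 <57, l++

l=11, r=19, sum=56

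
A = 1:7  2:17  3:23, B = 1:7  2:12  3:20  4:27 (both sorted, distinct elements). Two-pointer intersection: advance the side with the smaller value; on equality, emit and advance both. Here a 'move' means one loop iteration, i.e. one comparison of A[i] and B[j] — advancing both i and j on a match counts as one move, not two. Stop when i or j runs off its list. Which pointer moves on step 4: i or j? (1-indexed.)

j

[i=1,j=1] 7==7 emit → i++,j++
[i=2,j=2] 17>12 → j++
[i=2,j=3] 17<20 → i++
[i=3,j=3] 23>20 → j++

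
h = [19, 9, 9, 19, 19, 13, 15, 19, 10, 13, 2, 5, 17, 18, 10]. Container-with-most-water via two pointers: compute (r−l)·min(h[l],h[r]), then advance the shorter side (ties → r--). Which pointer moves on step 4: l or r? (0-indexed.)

r

l=0 r=14: min(19,10)*14=140 best=140 *, r--
l=0 r=13: min(19,18)*13=234 best=234 *, r--
l=0 r=12: min(19,17)*12=204 best=234, r--
l=0 r=11: min(19,5)*11=55 best=234, r--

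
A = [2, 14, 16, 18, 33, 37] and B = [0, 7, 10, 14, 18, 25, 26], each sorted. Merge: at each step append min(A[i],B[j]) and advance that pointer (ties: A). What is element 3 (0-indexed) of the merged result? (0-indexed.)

merged[3] = 10

i=0 j=0: A[i]=2>B[j]=0 take 0, j++
i=0 j=1: A[i]=2<=B[j]=7 take 2, i++
i=1 j=1: A[i]=14>B[j]=7 take 7, j++
i=1 j=2: A[i]=14>B[j]=10 take 10, j++
i=1 j=3: A[i]=14<=B[j]=14 take 14, i++
i=2 j=3: A[i]=16>B[j]=14 take 14, j++
i=2 j=4: A[i]=16<=B[j]=18 take 16, i++
i=3 j=4: A[i]=18<=B[j]=18 take 18, i++
i=4 j=4: A[i]=33>B[j]=18 take 18, j++
i=4 j=5: A[i]=33>B[j]=25 take 25, j++
i=4 j=6: A[i]=33>B[j]=26 take 26, j++
i=4 j=7: B done, take A[i]=33, i++
i=5 j=7: B done, take A[i]=37, i++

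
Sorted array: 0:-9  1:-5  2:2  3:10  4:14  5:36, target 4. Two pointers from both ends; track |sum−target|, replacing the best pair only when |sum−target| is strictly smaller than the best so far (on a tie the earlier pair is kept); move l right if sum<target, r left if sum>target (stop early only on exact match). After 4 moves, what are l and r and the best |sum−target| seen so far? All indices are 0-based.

[0,5] -9+36=27 d=23 * → r--
[0,4] -9+14=5 d=1 * → r--
[0,3] -9+10=1 d=3 → l++
[1,3] -5+10=5 d=1 → r--

l=1, r=2, best |Δ|=1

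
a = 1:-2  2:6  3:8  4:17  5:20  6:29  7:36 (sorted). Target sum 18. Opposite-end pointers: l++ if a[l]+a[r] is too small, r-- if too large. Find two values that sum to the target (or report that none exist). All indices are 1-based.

(-2, 20)

l=1 r=7: -2+36=34 >18, r--
l=1 r=6: -2+29=27 >18, r--
l=1 r=5: -2+20=18, found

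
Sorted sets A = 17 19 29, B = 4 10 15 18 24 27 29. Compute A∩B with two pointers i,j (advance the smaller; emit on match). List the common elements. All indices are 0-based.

intersection = [29]

i=0 j=0: 17>4, j++
i=0 j=1: 17>10, j++
i=0 j=2: 17>15, j++
i=0 j=3: 17<18, i++
i=1 j=3: 19>18, j++
i=1 j=4: 19<24, i++
i=2 j=4: 29>24, j++
i=2 j=5: 29>27, j++
i=2 j=6: 29==29 emit, i++,j++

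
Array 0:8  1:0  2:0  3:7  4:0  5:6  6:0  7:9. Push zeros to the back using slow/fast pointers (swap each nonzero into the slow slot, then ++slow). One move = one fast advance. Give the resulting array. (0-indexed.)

slow=0 fast=0: a[fast]=8≠0 swap→a[0]=8, slow++,fast++
slow=1 fast=1: a[fast]=0, fast++
slow=1 fast=2: a[fast]=0, fast++
slow=1 fast=3: a[fast]=7≠0 swap→a[1]=7, slow++,fast++
slow=2 fast=4: a[fast]=0, fast++
slow=2 fast=5: a[fast]=6≠0 swap→a[2]=6, slow++,fast++
slow=3 fast=6: a[fast]=0, fast++
slow=3 fast=7: a[fast]=9≠0 swap→a[3]=9, slow++,fast++

[8, 7, 6, 9, 0, 0, 0, 0]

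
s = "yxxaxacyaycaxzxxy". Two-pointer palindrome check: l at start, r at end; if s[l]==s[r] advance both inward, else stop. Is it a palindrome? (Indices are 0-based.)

[0,16] 'y'=='y' → l++,r--
[1,15] 'x'=='x' → l++,r--
[2,14] 'x'=='x' → l++,r--
[3,13] 'a'!='z' → stop

not a palindrome (mismatch at 3,13)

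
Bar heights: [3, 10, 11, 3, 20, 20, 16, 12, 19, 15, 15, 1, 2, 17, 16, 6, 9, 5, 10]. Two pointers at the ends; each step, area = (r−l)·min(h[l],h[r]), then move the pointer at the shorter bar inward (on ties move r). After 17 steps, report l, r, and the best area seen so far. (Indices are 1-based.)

l=5, r=6, best area=170

l=1 r=19: min(3,10)*18=54 best=54 *, l++
l=2 r=19: min(10,10)*17=170 best=170 *, r--
l=2 r=18: min(10,5)*16=80 best=170, r--
l=2 r=17: min(10,9)*15=135 best=170, r--
l=2 r=16: min(10,6)*14=84 best=170, r--
l=2 r=15: min(10,16)*13=130 best=170, l++
l=3 r=15: min(11,16)*12=132 best=170, l++
l=4 r=15: min(3,16)*11=33 best=170, l++
l=5 r=15: min(20,16)*10=160 best=170, r--
l=5 r=14: min(20,17)*9=153 best=170, r--
l=5 r=13: min(20,2)*8=16 best=170, r--
l=5 r=12: min(20,1)*7=7 best=170, r--
l=5 r=11: min(20,15)*6=90 best=170, r--
l=5 r=10: min(20,15)*5=75 best=170, r--
l=5 r=9: min(20,19)*4=76 best=170, r--
l=5 r=8: min(20,12)*3=36 best=170, r--
l=5 r=7: min(20,16)*2=32 best=170, r--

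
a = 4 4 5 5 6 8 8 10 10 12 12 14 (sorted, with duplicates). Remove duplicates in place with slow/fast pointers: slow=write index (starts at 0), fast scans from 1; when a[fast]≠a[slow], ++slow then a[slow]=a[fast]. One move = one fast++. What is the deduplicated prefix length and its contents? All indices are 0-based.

length 7; prefix = [4, 5, 6, 8, 10, 12, 14]

(s=0,f=1) a[fast]=4=a[slow] dup → fast++
(s=0,f=2) a[fast]=5≠a[slow]=4 write a[1]=5 → slow++,fast++
(s=1,f=3) a[fast]=5=a[slow] dup → fast++
(s=1,f=4) a[fast]=6≠a[slow]=5 write a[2]=6 → slow++,fast++
(s=2,f=5) a[fast]=8≠a[slow]=6 write a[3]=8 → slow++,fast++
(s=3,f=6) a[fast]=8=a[slow] dup → fast++
(s=3,f=7) a[fast]=10≠a[slow]=8 write a[4]=10 → slow++,fast++
(s=4,f=8) a[fast]=10=a[slow] dup → fast++
(s=4,f=9) a[fast]=12≠a[slow]=10 write a[5]=12 → slow++,fast++
(s=5,f=10) a[fast]=12=a[slow] dup → fast++
(s=5,f=11) a[fast]=14≠a[slow]=12 write a[6]=14 → slow++,fast++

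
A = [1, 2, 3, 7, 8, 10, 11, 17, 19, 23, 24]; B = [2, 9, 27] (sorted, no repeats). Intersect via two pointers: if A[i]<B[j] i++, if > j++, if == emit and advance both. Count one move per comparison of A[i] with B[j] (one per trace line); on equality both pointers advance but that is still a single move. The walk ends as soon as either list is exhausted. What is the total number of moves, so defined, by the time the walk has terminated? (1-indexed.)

12 moves

[i=1,j=1] 1<2 → i++
[i=2,j=1] 2==2 emit → i++,j++
[i=3,j=2] 3<9 → i++
[i=4,j=2] 7<9 → i++
[i=5,j=2] 8<9 → i++
[i=6,j=2] 10>9 → j++
[i=6,j=3] 10<27 → i++
[i=7,j=3] 11<27 → i++
[i=8,j=3] 17<27 → i++
[i=9,j=3] 19<27 → i++
[i=10,j=3] 23<27 → i++
[i=11,j=3] 24<27 → i++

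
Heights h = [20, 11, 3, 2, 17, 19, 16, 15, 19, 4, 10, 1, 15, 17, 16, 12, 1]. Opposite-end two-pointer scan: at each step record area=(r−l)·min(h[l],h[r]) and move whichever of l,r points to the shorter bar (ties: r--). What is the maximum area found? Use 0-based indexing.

l=0 r=16: min(20,1)*16=16 best=16 *, r--
l=0 r=15: min(20,12)*15=180 best=180 *, r--
l=0 r=14: min(20,16)*14=224 best=224 *, r--
l=0 r=13: min(20,17)*13=221 best=224, r--
l=0 r=12: min(20,15)*12=180 best=224, r--
l=0 r=11: min(20,1)*11=11 best=224, r--
l=0 r=10: min(20,10)*10=100 best=224, r--
l=0 r=9: min(20,4)*9=36 best=224, r--
l=0 r=8: min(20,19)*8=152 best=224, r--
l=0 r=7: min(20,15)*7=105 best=224, r--
l=0 r=6: min(20,16)*6=96 best=224, r--
l=0 r=5: min(20,19)*5=95 best=224, r--
l=0 r=4: min(20,17)*4=68 best=224, r--
l=0 r=3: min(20,2)*3=6 best=224, r--
l=0 r=2: min(20,3)*2=6 best=224, r--
l=0 r=1: min(20,11)*1=11 best=224, r--

max area = 224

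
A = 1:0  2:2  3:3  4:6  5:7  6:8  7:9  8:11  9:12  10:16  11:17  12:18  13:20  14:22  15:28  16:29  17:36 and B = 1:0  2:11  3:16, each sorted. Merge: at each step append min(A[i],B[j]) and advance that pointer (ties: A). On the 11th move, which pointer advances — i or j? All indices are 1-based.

[i=1,j=1] A[i]=0<=B[j]=0 take 0 → i++
[i=2,j=1] A[i]=2>B[j]=0 take 0 → j++
[i=2,j=2] A[i]=2<=B[j]=11 take 2 → i++
[i=3,j=2] A[i]=3<=B[j]=11 take 3 → i++
[i=4,j=2] A[i]=6<=B[j]=11 take 6 → i++
[i=5,j=2] A[i]=7<=B[j]=11 take 7 → i++
[i=6,j=2] A[i]=8<=B[j]=11 take 8 → i++
[i=7,j=2] A[i]=9<=B[j]=11 take 9 → i++
[i=8,j=2] A[i]=11<=B[j]=11 take 11 → i++
[i=9,j=2] A[i]=12>B[j]=11 take 11 → j++
[i=9,j=3] A[i]=12<=B[j]=16 take 12 → i++

i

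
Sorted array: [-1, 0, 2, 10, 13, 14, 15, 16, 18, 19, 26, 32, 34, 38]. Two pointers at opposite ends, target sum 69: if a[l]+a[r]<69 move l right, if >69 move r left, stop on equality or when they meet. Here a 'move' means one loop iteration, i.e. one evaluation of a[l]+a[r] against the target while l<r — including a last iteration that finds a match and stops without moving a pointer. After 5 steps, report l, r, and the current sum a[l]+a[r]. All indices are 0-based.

[0,13] -1+38=37 <69 → l++
[1,13] 0+38=38 <69 → l++
[2,13] 2+38=40 <69 → l++
[3,13] 10+38=48 <69 → l++
[4,13] 13+38=51 <69 → l++

l=5, r=13, sum=52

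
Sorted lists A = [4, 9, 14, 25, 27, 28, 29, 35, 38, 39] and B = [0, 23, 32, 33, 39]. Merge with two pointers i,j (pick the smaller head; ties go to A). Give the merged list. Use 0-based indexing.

[0, 4, 9, 14, 23, 25, 27, 28, 29, 32, 33, 35, 38, 39, 39]

i=0 j=0: A[i]=4>B[j]=0 take 0, j++
i=0 j=1: A[i]=4<=B[j]=23 take 4, i++
i=1 j=1: A[i]=9<=B[j]=23 take 9, i++
i=2 j=1: A[i]=14<=B[j]=23 take 14, i++
i=3 j=1: A[i]=25>B[j]=23 take 23, j++
i=3 j=2: A[i]=25<=B[j]=32 take 25, i++
i=4 j=2: A[i]=27<=B[j]=32 take 27, i++
i=5 j=2: A[i]=28<=B[j]=32 take 28, i++
i=6 j=2: A[i]=29<=B[j]=32 take 29, i++
i=7 j=2: A[i]=35>B[j]=32 take 32, j++
i=7 j=3: A[i]=35>B[j]=33 take 33, j++
i=7 j=4: A[i]=35<=B[j]=39 take 35, i++
i=8 j=4: A[i]=38<=B[j]=39 take 38, i++
i=9 j=4: A[i]=39<=B[j]=39 take 39, i++
i=10 j=4: A done, take B[j]=39, j++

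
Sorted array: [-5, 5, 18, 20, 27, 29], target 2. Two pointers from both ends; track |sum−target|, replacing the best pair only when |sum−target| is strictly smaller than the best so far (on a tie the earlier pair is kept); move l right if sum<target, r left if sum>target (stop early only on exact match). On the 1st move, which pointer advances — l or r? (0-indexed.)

[0,5] -5+29=24 d=22 * → r--

r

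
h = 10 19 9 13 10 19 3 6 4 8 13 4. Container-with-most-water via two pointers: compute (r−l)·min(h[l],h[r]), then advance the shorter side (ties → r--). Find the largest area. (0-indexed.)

l=0 r=11: min(10,4)*11=44 best=44 *, r--
l=0 r=10: min(10,13)*10=100 best=100 *, l++
l=1 r=10: min(19,13)*9=117 best=117 *, r--
l=1 r=9: min(19,8)*8=64 best=117, r--
l=1 r=8: min(19,4)*7=28 best=117, r--
l=1 r=7: min(19,6)*6=36 best=117, r--
l=1 r=6: min(19,3)*5=15 best=117, r--
l=1 r=5: min(19,19)*4=76 best=117, r--
l=1 r=4: min(19,10)*3=30 best=117, r--
l=1 r=3: min(19,13)*2=26 best=117, r--
l=1 r=2: min(19,9)*1=9 best=117, r--

max area = 117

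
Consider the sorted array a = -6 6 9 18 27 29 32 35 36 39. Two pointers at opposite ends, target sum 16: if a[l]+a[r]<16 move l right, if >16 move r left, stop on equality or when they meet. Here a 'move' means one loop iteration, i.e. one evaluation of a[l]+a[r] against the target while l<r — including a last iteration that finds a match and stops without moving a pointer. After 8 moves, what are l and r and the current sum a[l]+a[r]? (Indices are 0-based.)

l=1, r=2, sum=15

l=0 r=9: -6+39=33 >16, r--
l=0 r=8: -6+36=30 >16, r--
l=0 r=7: -6+35=29 >16, r--
l=0 r=6: -6+32=26 >16, r--
l=0 r=5: -6+29=23 >16, r--
l=0 r=4: -6+27=21 >16, r--
l=0 r=3: -6+18=12 <16, l++
l=1 r=3: 6+18=24 >16, r--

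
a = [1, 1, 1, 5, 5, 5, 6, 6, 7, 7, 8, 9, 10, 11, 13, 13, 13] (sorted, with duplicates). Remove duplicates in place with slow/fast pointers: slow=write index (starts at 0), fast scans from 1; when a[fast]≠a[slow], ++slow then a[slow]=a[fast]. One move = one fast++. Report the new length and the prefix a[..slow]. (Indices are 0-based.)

length 9; prefix = [1, 5, 6, 7, 8, 9, 10, 11, 13]

slow=0 fast=1: a[fast]=1=a[slow] dup, fast++
slow=0 fast=2: a[fast]=1=a[slow] dup, fast++
slow=0 fast=3: a[fast]=5≠a[slow]=1 write a[1]=5, slow++,fast++
slow=1 fast=4: a[fast]=5=a[slow] dup, fast++
slow=1 fast=5: a[fast]=5=a[slow] dup, fast++
slow=1 fast=6: a[fast]=6≠a[slow]=5 write a[2]=6, slow++,fast++
slow=2 fast=7: a[fast]=6=a[slow] dup, fast++
slow=2 fast=8: a[fast]=7≠a[slow]=6 write a[3]=7, slow++,fast++
slow=3 fast=9: a[fast]=7=a[slow] dup, fast++
slow=3 fast=10: a[fast]=8≠a[slow]=7 write a[4]=8, slow++,fast++
slow=4 fast=11: a[fast]=9≠a[slow]=8 write a[5]=9, slow++,fast++
slow=5 fast=12: a[fast]=10≠a[slow]=9 write a[6]=10, slow++,fast++
slow=6 fast=13: a[fast]=11≠a[slow]=10 write a[7]=11, slow++,fast++
slow=7 fast=14: a[fast]=13≠a[slow]=11 write a[8]=13, slow++,fast++
slow=8 fast=15: a[fast]=13=a[slow] dup, fast++
slow=8 fast=16: a[fast]=13=a[slow] dup, fast++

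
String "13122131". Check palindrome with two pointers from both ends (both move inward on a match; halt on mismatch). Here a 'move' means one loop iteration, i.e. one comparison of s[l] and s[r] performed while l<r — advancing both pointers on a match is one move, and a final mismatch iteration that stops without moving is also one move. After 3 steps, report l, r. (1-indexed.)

l=1 r=8: '1'=='1', l++,r--
l=2 r=7: '3'=='3', l++,r--
l=3 r=6: '1'=='1', l++,r--

l=4, r=5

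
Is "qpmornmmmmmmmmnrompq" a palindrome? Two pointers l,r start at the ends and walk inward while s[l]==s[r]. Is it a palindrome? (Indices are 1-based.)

[1,20] 'q'=='q' → l++,r--
[2,19] 'p'=='p' → l++,r--
[3,18] 'm'=='m' → l++,r--
[4,17] 'o'=='o' → l++,r--
[5,16] 'r'=='r' → l++,r--
[6,15] 'n'=='n' → l++,r--
[7,14] 'm'=='m' → l++,r--
[8,13] 'm'=='m' → l++,r--
[9,12] 'm'=='m' → l++,r--
[10,11] 'm'=='m' → l++,r--

palindrome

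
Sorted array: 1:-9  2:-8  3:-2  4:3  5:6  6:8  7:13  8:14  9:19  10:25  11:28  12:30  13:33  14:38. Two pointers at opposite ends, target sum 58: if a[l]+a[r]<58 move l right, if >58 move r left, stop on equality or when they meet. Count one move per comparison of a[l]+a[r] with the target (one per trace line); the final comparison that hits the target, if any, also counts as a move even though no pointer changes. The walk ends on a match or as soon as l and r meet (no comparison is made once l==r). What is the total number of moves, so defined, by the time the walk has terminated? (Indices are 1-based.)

l=1 r=14: -9+38=29 <58, l++
l=2 r=14: -8+38=30 <58, l++
l=3 r=14: -2+38=36 <58, l++
l=4 r=14: 3+38=41 <58, l++
l=5 r=14: 6+38=44 <58, l++
l=6 r=14: 8+38=46 <58, l++
l=7 r=14: 13+38=51 <58, l++
l=8 r=14: 14+38=52 <58, l++
l=9 r=14: 19+38=57 <58, l++
l=10 r=14: 25+38=63 >58, r--
l=10 r=13: 25+33=58, found

11 moves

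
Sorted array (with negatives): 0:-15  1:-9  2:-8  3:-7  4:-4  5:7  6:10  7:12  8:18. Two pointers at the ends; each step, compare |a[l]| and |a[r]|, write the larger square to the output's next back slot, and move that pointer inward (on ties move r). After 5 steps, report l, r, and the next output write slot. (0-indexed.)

l=2, r=5, next write slot=3

l=0 r=8: |-15|<=|18| out[8]=324, r--
l=0 r=7: |-15|>|12| out[7]=225, l++
l=1 r=7: |-9|<=|12| out[6]=144, r--
l=1 r=6: |-9|<=|10| out[5]=100, r--
l=1 r=5: |-9|>|7| out[4]=81, l++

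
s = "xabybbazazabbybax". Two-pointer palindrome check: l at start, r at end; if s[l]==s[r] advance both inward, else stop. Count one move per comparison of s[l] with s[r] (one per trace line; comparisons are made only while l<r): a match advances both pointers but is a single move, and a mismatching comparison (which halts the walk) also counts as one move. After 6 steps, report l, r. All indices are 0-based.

[0,16] 'x'=='x' → l++,r--
[1,15] 'a'=='a' → l++,r--
[2,14] 'b'=='b' → l++,r--
[3,13] 'y'=='y' → l++,r--
[4,12] 'b'=='b' → l++,r--
[5,11] 'b'=='b' → l++,r--

l=6, r=10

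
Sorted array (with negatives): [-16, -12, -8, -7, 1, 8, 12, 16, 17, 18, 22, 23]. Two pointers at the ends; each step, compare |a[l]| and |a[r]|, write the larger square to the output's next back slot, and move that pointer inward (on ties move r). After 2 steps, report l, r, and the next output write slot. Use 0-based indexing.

l=0 r=11: |-16|<=|23| out[11]=529, r--
l=0 r=10: |-16|<=|22| out[10]=484, r--

l=0, r=9, next write slot=9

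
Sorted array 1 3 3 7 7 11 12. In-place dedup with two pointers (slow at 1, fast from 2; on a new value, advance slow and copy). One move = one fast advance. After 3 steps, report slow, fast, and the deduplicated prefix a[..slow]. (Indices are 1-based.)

slow=3, fast=5, prefix=[1, 3, 7]

(s=1,f=2) a[fast]=3≠a[slow]=1 write a[2]=3 → slow++,fast++
(s=2,f=3) a[fast]=3=a[slow] dup → fast++
(s=2,f=4) a[fast]=7≠a[slow]=3 write a[3]=7 → slow++,fast++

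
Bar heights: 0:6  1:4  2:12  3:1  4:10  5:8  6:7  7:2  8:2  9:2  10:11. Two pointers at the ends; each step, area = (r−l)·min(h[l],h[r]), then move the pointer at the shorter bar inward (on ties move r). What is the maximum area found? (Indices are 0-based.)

l=0 r=10: min(6,11)*10=60 best=60 *, l++
l=1 r=10: min(4,11)*9=36 best=60, l++
l=2 r=10: min(12,11)*8=88 best=88 *, r--
l=2 r=9: min(12,2)*7=14 best=88, r--
l=2 r=8: min(12,2)*6=12 best=88, r--
l=2 r=7: min(12,2)*5=10 best=88, r--
l=2 r=6: min(12,7)*4=28 best=88, r--
l=2 r=5: min(12,8)*3=24 best=88, r--
l=2 r=4: min(12,10)*2=20 best=88, r--
l=2 r=3: min(12,1)*1=1 best=88, r--

max area = 88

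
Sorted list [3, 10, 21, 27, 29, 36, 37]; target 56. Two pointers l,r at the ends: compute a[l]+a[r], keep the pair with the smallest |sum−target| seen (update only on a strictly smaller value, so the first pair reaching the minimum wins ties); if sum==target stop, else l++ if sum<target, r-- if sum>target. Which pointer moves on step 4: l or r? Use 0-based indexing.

l=0 r=6: 3+37=40 d=16 *, l++
l=1 r=6: 10+37=47 d=9 *, l++
l=2 r=6: 21+37=58 d=2 *, r--
l=2 r=5: 21+36=57 d=1 *, r--

r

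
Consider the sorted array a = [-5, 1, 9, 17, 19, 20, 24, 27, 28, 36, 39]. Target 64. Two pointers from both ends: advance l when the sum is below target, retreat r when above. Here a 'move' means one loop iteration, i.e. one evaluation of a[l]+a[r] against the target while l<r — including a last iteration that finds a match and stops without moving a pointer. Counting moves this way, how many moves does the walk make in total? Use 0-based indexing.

[0,10] -5+39=34 <64 → l++
[1,10] 1+39=40 <64 → l++
[2,10] 9+39=48 <64 → l++
[3,10] 17+39=56 <64 → l++
[4,10] 19+39=58 <64 → l++
[5,10] 20+39=59 <64 → l++
[6,10] 24+39=63 <64 → l++
[7,10] 27+39=66 >64 → r--
[7,9] 27+36=63 <64 → l++
[8,9] 28+36=64 → found

10 moves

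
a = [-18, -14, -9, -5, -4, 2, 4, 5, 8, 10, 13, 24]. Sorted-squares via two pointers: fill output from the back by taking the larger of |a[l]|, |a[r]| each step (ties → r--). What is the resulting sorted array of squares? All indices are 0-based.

[4, 16, 16, 25, 25, 64, 81, 100, 169, 196, 324, 576]

l=0 r=11: |-18|<=|24| out[11]=576, r--
l=0 r=10: |-18|>|13| out[10]=324, l++
l=1 r=10: |-14|>|13| out[9]=196, l++
l=2 r=10: |-9|<=|13| out[8]=169, r--
l=2 r=9: |-9|<=|10| out[7]=100, r--
l=2 r=8: |-9|>|8| out[6]=81, l++
l=3 r=8: |-5|<=|8| out[5]=64, r--
l=3 r=7: |-5|<=|5| out[4]=25, r--
l=3 r=6: |-5|>|4| out[3]=25, l++
l=4 r=6: |-4|<=|4| out[2]=16, r--
l=4 r=5: |-4|>|2| out[1]=16, l++
l=5 r=5: |2|<=|2| out[0]=4, r--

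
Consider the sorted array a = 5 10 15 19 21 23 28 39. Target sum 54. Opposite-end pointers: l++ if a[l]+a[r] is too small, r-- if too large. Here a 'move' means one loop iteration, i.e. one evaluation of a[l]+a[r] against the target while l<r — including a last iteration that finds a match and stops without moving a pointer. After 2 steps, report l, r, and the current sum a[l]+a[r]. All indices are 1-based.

l=3, r=8, sum=54

[1,8] 5+39=44 <54 → l++
[2,8] 10+39=49 <54 → l++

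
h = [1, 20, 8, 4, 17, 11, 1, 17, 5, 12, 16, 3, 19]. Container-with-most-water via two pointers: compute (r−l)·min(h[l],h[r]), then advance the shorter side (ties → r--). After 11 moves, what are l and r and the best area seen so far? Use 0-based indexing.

[0,12] min(1,19)*12=12 best=12 * → l++
[1,12] min(20,19)*11=209 best=209 * → r--
[1,11] min(20,3)*10=30 best=209 → r--
[1,10] min(20,16)*9=144 best=209 → r--
[1,9] min(20,12)*8=96 best=209 → r--
[1,8] min(20,5)*7=35 best=209 → r--
[1,7] min(20,17)*6=102 best=209 → r--
[1,6] min(20,1)*5=5 best=209 → r--
[1,5] min(20,11)*4=44 best=209 → r--
[1,4] min(20,17)*3=51 best=209 → r--
[1,3] min(20,4)*2=8 best=209 → r--

l=1, r=2, best area=209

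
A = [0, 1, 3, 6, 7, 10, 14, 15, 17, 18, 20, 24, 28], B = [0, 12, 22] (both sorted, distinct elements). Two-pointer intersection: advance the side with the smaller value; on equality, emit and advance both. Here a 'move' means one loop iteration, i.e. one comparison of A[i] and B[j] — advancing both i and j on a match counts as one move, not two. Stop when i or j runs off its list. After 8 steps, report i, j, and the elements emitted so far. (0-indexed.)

i=7, j=2, emitted=[0]

[i=0,j=0] 0==0 emit → i++,j++
[i=1,j=1] 1<12 → i++
[i=2,j=1] 3<12 → i++
[i=3,j=1] 6<12 → i++
[i=4,j=1] 7<12 → i++
[i=5,j=1] 10<12 → i++
[i=6,j=1] 14>12 → j++
[i=6,j=2] 14<22 → i++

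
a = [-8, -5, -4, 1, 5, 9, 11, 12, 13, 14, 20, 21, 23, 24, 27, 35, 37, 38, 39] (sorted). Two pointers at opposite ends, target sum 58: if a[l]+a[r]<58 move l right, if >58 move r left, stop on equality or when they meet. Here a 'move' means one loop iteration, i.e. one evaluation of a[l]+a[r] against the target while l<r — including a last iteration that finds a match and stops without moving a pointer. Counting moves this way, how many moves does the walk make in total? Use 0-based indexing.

12 moves

[0,18] -8+39=31 <58 → l++
[1,18] -5+39=34 <58 → l++
[2,18] -4+39=35 <58 → l++
[3,18] 1+39=40 <58 → l++
[4,18] 5+39=44 <58 → l++
[5,18] 9+39=48 <58 → l++
[6,18] 11+39=50 <58 → l++
[7,18] 12+39=51 <58 → l++
[8,18] 13+39=52 <58 → l++
[9,18] 14+39=53 <58 → l++
[10,18] 20+39=59 >58 → r--
[10,17] 20+38=58 → found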